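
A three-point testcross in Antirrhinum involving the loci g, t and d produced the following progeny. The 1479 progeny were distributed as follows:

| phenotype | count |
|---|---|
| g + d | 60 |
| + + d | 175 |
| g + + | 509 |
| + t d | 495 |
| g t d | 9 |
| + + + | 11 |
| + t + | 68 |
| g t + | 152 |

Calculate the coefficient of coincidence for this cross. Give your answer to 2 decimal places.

The two most frequent reciprocal classes, + t d and g + +, are the parental types, so the F1 was + t d / g + +.
The two rarest classes, g t d and + + +, are the double crossovers. Comparing them with the parentals, only the g allele has switched, so g is the middle locus and the order is d – g – t.
d–g: (128 + 20)/1479 = 0.1001; g–t: (327 + 20)/1479 = 0.2346.
Expected DCO frequency = 0.1001 × 0.2346 ≈ 0.02348; observed = 20/1479 ≈ 0.01352.
Coefficient of coincidence = 0.01352/0.02348 ≈ 0.58.

0.58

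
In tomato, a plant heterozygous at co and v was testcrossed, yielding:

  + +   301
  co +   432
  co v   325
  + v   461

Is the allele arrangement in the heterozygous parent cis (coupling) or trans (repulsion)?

The two most frequent classes are + v (461) and co + (432); these are the parental (non-recombinant) types.
So the F1 carried + v on one chromosome and co + on the other — the recessive alleles are on opposite chromosomes (trans / repulsion).

trans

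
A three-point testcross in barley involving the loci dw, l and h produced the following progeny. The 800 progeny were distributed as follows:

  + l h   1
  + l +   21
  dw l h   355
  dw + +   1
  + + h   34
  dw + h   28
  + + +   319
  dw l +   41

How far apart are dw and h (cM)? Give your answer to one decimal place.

The two most frequent reciprocal classes, + + + and dw l h, are the parental types, so the F1 was + + + / dw l h.
The two rarest classes, dw + + and + l h, are the double crossovers. Comparing them with the parentals, only the dw allele has switched, so dw is the middle locus and the order is h – dw – l.
Crossovers in the h–dw interval produce the single-crossover classes + + h and dw l + (34 + 41 = 75) plus the double crossovers (2).
RF(h–dw) = (75 + 2) / 800 = 77/800 = 0.0963 → 9.6 cM.

9.6 cM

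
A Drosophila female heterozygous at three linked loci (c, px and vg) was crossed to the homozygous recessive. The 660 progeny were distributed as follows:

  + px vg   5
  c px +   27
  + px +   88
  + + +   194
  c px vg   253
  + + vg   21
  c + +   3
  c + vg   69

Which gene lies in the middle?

The two most frequent reciprocal classes, + + + and c px vg, are the parental types, so the F1 was + + + / c px vg.
The two rarest classes, c + + and + px vg, are the double crossovers. Comparing them with the parentals, only the c allele has switched, so c is the middle locus and the order is px – c – vg.

c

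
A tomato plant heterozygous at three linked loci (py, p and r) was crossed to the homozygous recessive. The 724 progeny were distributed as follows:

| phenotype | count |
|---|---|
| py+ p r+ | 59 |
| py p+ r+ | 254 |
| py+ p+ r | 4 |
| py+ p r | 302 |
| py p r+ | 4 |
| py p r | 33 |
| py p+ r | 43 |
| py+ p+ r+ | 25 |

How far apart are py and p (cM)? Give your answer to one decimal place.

The two most frequent reciprocal classes, py p+ r+ and py+ p r, are the parental types, so the F1 was py p+ r+ / py+ p r.
The two rarest classes, py p r+ and py+ p+ r, are the double crossovers. Comparing them with the parentals, only the p allele has switched, so p is the middle locus and the order is py – p – r.
Crossovers in the py–p interval produce the single-crossover classes py+ p+ r+ and py p r (25 + 33 = 58) plus the double crossovers (8).
RF(py–p) = (58 + 8) / 724 = 66/724 = 0.0912 → 9.1 cM.

9.1 cM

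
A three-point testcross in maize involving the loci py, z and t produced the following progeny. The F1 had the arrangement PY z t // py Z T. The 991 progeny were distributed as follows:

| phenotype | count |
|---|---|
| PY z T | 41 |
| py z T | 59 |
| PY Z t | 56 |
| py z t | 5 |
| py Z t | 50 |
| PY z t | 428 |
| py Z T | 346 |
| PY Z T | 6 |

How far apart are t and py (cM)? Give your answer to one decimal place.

10.3 cM

The two rarest classes, py z t and PY Z T, are the double crossovers. Comparing them with the parentals, only the py allele has switched, so py is the middle locus and the order is z – py – t.
Crossovers in the py–t interval produce the single-crossover classes PY z T and py Z t (41 + 50 = 91) plus the double crossovers (11).
RF(py–t) = (91 + 11) / 991 = 102/991 = 0.1029 → 10.3 cM.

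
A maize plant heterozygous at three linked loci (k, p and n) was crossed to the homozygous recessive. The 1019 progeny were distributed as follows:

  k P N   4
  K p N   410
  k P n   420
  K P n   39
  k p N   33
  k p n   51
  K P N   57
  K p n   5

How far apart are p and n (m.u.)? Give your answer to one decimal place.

11.5 m.u.

The two most frequent reciprocal classes, K p N and k P n, are the parental types, so the F1 was K p N / k P n.
The two rarest classes, K p n and k P N, are the double crossovers. Comparing them with the parentals, only the n allele has switched, so n is the middle locus and the order is k – n – p.
Crossovers in the n–p interval produce the single-crossover classes K P N and k p n (57 + 51 = 108) plus the double crossovers (9).
RF(n–p) = (108 + 9) / 1019 = 117/1019 = 0.1148 → 11.5 m.u.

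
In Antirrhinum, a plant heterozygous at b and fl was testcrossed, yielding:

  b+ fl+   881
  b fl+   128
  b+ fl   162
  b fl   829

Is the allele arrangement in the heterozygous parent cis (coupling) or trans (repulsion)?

cis

The two most frequent classes are b+ fl+ (881) and b fl (829); these are the parental (non-recombinant) types.
So the F1 carried b+ fl+ on one chromosome and b fl on the other — the recessive alleles are on the same chromosome (cis / coupling).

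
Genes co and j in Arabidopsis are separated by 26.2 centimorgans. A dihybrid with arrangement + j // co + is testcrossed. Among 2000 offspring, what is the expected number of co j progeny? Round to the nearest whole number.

262

A map distance of 26.2 centimorgans corresponds to a recombination frequency of 0.262.
The F1 is + j / co +, so co j is a recombinant gamete class with expected frequency r/2 = 0.262/2 = 0.1310.
Expected number = 0.1310 × 2000 = 262.00 ≈ 262.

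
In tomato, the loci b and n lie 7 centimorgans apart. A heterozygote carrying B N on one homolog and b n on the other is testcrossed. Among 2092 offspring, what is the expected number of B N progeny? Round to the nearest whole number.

973

A map distance of 7 centimorgans corresponds to a recombination frequency of 0.070.
The F1 is B N / b n, so B N is a parental gamete class with expected frequency (1 − r)/2 = 0.930/2 = 0.4650.
Expected number = 0.4650 × 2092 = 972.78 ≈ 973.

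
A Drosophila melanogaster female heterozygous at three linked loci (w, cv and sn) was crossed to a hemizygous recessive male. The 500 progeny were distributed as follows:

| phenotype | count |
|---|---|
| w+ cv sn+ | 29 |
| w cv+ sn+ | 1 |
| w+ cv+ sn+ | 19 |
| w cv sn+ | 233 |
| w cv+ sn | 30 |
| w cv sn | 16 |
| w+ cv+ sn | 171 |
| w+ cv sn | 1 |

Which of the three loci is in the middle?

cv

The two most frequent reciprocal classes, w cv sn+ and w+ cv+ sn, are the parental types, so the F1 was w cv sn+ / w+ cv+ sn.
The two rarest classes, w cv+ sn+ and w+ cv sn, are the double crossovers. Comparing them with the parentals, only the cv allele has switched, so cv is the middle locus and the order is sn – cv – w.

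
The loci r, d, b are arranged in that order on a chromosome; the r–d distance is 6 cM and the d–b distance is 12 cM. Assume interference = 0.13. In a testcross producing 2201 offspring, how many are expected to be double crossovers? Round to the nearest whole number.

14

Map distances give recombination frequencies of 0.060 and 0.120 for the two intervals.
With interference 0.13 (so coincidence = 0.87), expected double-crossover frequency = 0.060 × 0.120 × 0.87 = 0.00626.
Expected number = 0.00626 × 2201 = 13.79 ≈ 14.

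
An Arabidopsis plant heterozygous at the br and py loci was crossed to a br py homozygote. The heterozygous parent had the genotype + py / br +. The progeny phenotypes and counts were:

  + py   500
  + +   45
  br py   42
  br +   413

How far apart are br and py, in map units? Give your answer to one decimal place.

The recombinant classes are + + and br py: 45 + 42 = 87.
Recombination frequency = 87/1000 = 0.0870 ≈ 8.7%, i.e. 8.7 map units.

8.7 map units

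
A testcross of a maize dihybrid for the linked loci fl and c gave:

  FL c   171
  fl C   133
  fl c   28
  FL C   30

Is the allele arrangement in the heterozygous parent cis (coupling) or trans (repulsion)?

trans

The two most frequent classes are FL c (171) and fl C (133); these are the parental (non-recombinant) types.
So the F1 carried FL c on one chromosome and fl C on the other — the recessive alleles are on opposite chromosomes (trans / repulsion).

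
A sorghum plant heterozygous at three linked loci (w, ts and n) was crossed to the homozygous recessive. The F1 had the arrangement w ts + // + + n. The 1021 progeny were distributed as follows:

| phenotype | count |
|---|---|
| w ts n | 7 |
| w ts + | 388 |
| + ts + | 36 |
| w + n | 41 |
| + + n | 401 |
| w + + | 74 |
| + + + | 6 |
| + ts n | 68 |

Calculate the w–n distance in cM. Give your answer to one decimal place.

The two rarest classes, w ts n and + + +, are the double crossovers. Comparing them with the parentals, only the n allele has switched, so n is the middle locus and the order is w – n – ts.
Crossovers in the w–n interval produce the single-crossover classes + ts + and w + n (36 + 41 = 77) plus the double crossovers (13).
RF(w–n) = (77 + 13) / 1021 = 90/1021 = 0.0881 → 8.8 cM.

8.8 cM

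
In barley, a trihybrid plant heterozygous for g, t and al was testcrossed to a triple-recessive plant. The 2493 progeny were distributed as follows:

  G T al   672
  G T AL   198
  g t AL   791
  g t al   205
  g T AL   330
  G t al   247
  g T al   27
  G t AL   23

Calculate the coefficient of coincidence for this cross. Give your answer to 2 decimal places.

0.44

The two most frequent reciprocal classes, G T al and g t AL, are the parental types, so the F1 was G T al / g t AL.
The two rarest classes, g T al and G t AL, are the double crossovers. Comparing them with the parentals, only the g allele has switched, so g is the middle locus and the order is al – g – t.
al–g: (403 + 50)/2493 = 0.1817; g–t: (577 + 50)/2493 = 0.2515.
Expected DCO frequency = 0.1817 × 0.2515 ≈ 0.04570; observed = 50/2493 ≈ 0.02006.
Coefficient of coincidence = 0.02006/0.04570 ≈ 0.44.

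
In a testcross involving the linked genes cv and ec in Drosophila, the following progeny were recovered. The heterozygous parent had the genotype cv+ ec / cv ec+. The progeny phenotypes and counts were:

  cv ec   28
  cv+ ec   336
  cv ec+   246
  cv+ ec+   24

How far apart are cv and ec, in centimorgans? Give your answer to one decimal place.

8.2 centimorgans

The recombinant classes are cv+ ec+ and cv ec: 24 + 28 = 52.
Recombination frequency = 52/634 = 0.0820 ≈ 8.2%, i.e. 8.2 centimorgans.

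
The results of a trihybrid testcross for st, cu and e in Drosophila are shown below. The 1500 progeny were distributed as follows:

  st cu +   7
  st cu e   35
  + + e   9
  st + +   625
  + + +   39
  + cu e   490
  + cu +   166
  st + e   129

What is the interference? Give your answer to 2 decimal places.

0.14

The two most frequent reciprocal classes, + cu e and st + +, are the parental types, so the F1 was + cu e / st + +.
The two rarest classes, + + e and st cu +, are the double crossovers. Comparing them with the parentals, only the cu allele has switched, so cu is the middle locus and the order is e – cu – st.
e–cu: (295 + 16)/1500 = 0.2073; cu–st: (74 + 16)/1500 = 0.0600.
Expected DCO frequency = 0.2073 × 0.0600 ≈ 0.01244; observed = 16/1500 ≈ 0.01067.
Coefficient of coincidence = 0.01067/0.01244 ≈ 0.86; interference = 1 − 0.86 = 0.14.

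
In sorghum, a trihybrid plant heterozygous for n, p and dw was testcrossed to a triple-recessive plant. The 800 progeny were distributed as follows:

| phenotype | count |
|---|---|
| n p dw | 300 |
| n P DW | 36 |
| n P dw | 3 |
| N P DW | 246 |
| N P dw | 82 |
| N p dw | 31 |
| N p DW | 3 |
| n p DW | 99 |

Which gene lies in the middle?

The two most frequent reciprocal classes, N P DW and n p dw, are the parental types, so the F1 was N P DW / n p dw.
The two rarest classes, N p DW and n P dw, are the double crossovers. Comparing them with the parentals, only the p allele has switched, so p is the middle locus and the order is n – p – dw.

p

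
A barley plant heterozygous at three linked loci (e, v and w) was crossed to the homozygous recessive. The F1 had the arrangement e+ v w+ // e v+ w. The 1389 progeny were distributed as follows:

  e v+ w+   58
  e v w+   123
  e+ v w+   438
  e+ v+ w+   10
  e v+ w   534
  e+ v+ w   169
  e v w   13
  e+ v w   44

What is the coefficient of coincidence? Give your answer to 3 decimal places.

The two rarest classes, e+ v+ w+ and e v w, are the double crossovers. Comparing them with the parentals, only the v allele has switched, so v is the middle locus and the order is w – v – e.
w–v: (102 + 23)/1389 = 0.0900; v–e: (292 + 23)/1389 = 0.2268.
Expected DCO frequency = 0.0900 × 0.2268 ≈ 0.02041; observed = 23/1389 ≈ 0.01656.
Coefficient of coincidence = 0.01656/0.02041 ≈ 0.811.

0.811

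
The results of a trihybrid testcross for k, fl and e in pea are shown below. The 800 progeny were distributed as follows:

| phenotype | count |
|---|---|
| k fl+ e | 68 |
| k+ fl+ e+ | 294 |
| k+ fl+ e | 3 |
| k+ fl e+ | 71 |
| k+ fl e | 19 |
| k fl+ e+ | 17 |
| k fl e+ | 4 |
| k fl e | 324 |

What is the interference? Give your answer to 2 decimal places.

0.11

The two most frequent reciprocal classes, k+ fl+ e+ and k fl e, are the parental types, so the F1 was k+ fl+ e+ / k fl e.
The two rarest classes, k+ fl+ e and k fl e+, are the double crossovers. Comparing them with the parentals, only the e allele has switched, so e is the middle locus and the order is k – e – fl.
k–e: (36 + 7)/800 = 0.0537; e–fl: (139 + 7)/800 = 0.1825.
Expected DCO frequency = 0.0537 × 0.1825 ≈ 0.00980; observed = 7/800 ≈ 0.00875.
Coefficient of coincidence = 0.00875/0.00980 ≈ 0.89; interference = 1 − 0.89 = 0.11.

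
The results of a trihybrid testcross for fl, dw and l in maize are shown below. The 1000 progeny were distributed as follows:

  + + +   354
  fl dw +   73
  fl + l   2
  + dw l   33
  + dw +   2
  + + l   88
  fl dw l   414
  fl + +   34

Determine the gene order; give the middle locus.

dw

The two most frequent reciprocal classes, fl dw l and + + +, are the parental types, so the F1 was fl dw l / + + +.
The two rarest classes, fl + l and + dw +, are the double crossovers. Comparing them with the parentals, only the dw allele has switched, so dw is the middle locus and the order is fl – dw – l.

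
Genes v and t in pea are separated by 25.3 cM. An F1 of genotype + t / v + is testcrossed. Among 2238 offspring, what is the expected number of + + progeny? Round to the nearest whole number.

283

A map distance of 25.3 cM corresponds to a recombination frequency of 0.253.
The F1 is + t / v +, so + + is a recombinant gamete class with expected frequency r/2 = 0.253/2 = 0.1265.
Expected number = 0.1265 × 2238 = 283.11 ≈ 283.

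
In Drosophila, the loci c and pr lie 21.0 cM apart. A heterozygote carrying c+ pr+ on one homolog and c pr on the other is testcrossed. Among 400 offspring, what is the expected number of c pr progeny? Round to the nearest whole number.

158

A map distance of 21.0 cM corresponds to a recombination frequency of 0.210.
The F1 is c+ pr+ / c pr, so c pr is a parental gamete class with expected frequency (1 − r)/2 = 0.790/2 = 0.3950.
Expected number = 0.3950 × 400 = 158.00 ≈ 158.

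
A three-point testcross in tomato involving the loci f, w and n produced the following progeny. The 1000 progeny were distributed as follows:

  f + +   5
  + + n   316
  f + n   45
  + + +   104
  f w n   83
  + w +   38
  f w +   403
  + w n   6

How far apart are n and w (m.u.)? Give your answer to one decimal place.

The two most frequent reciprocal classes, + + n and f w +, are the parental types, so the F1 was + + n / f w +.
The two rarest classes, + w n and f + +, are the double crossovers. Comparing them with the parentals, only the w allele has switched, so w is the middle locus and the order is f – w – n.
Crossovers in the w–n interval produce the single-crossover classes + + + and f w n (104 + 83 = 187) plus the double crossovers (11).
RF(w–n) = (187 + 11) / 1000 = 198/1000 = 0.1980 → 19.8 m.u.

19.8 m.u.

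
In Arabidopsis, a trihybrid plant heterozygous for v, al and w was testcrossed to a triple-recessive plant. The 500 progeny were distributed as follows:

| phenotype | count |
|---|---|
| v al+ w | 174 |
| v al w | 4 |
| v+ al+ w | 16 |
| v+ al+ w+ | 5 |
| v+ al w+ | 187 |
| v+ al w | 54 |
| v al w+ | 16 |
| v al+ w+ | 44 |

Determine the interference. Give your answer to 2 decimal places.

The two most frequent reciprocal classes, v al+ w and v+ al w+, are the parental types, so the F1 was v al+ w / v+ al w+.
The two rarest classes, v al w and v+ al+ w+, are the double crossovers. Comparing them with the parentals, only the al allele has switched, so al is the middle locus and the order is v – al – w.
v–al: (32 + 9)/500 = 0.0820; al–w: (98 + 9)/500 = 0.2140.
Expected DCO frequency = 0.0820 × 0.2140 ≈ 0.01755; observed = 9/500 ≈ 0.01800.
Coefficient of coincidence = 0.01800/0.01755 ≈ 1.03; interference = 1 − 1.03 = -0.03.

-0.03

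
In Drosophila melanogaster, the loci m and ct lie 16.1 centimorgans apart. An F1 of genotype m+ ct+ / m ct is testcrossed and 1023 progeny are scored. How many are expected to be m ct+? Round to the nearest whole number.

A map distance of 16.1 centimorgans corresponds to a recombination frequency of 0.161.
The F1 is m+ ct+ / m ct, so m ct+ is a recombinant gamete class with expected frequency r/2 = 0.161/2 = 0.0805.
Expected number = 0.0805 × 1023 = 82.35 ≈ 82.

82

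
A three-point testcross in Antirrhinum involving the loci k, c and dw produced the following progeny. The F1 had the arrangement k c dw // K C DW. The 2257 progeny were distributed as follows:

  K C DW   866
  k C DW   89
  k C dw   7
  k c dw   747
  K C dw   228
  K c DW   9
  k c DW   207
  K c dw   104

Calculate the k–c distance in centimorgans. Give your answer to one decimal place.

9.3 centimorgans

The two rarest classes, k C dw and K c DW, are the double crossovers. Comparing them with the parentals, only the c allele has switched, so c is the middle locus and the order is dw – c – k.
Crossovers in the c–k interval produce the single-crossover classes K c dw and k C DW (104 + 89 = 193) plus the double crossovers (16).
RF(c–k) = (193 + 16) / 2257 = 209/2257 = 0.0926 → 9.3 centimorgans.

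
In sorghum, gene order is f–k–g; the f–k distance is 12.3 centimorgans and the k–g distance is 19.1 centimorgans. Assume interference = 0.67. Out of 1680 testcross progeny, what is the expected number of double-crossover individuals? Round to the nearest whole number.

13

Map distances give recombination frequencies of 0.123 and 0.191 for the two intervals.
With interference 0.67 (so coincidence = 0.33), expected double-crossover frequency = 0.123 × 0.191 × 0.33 = 0.00775.
Expected number = 0.00775 × 1680 = 13.02 ≈ 13.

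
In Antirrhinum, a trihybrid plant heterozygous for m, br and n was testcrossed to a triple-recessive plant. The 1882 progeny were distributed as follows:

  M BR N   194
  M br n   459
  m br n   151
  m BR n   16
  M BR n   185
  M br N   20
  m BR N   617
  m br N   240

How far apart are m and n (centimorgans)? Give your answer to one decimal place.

20.2 centimorgans

The two most frequent reciprocal classes, M br n and m BR N, are the parental types, so the F1 was M br n / m BR N.
The two rarest classes, M br N and m BR n, are the double crossovers. Comparing them with the parentals, only the n allele has switched, so n is the middle locus and the order is br – n – m.
Crossovers in the n–m interval produce the single-crossover classes m br n and M BR N (151 + 194 = 345) plus the double crossovers (36).
RF(n–m) = (345 + 36) / 1882 = 381/1882 = 0.2024 → 20.2 centimorgans.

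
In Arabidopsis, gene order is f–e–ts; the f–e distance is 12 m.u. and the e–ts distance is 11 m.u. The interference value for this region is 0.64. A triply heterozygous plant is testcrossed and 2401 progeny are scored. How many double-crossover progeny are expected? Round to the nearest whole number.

11

Map distances give recombination frequencies of 0.120 and 0.110 for the two intervals.
With interference 0.64 (so coincidence = 0.36), expected double-crossover frequency = 0.120 × 0.110 × 0.36 = 0.00475.
Expected number = 0.00475 × 2401 = 11.41 ≈ 11.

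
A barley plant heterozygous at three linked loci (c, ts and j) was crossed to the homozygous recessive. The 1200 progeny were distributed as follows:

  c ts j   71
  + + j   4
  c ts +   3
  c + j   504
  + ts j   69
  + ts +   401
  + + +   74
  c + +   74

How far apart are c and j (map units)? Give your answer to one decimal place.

12.5 map units

The two most frequent reciprocal classes, + ts + and c + j, are the parental types, so the F1 was + ts + / c + j.
The two rarest classes, c ts + and + + j, are the double crossovers. Comparing them with the parentals, only the c allele has switched, so c is the middle locus and the order is ts – c – j.
Crossovers in the c–j interval produce the single-crossover classes + ts j and c + + (69 + 74 = 143) plus the double crossovers (7).
RF(c–j) = (143 + 7) / 1200 = 150/1200 = 0.1250 → 12.5 map units.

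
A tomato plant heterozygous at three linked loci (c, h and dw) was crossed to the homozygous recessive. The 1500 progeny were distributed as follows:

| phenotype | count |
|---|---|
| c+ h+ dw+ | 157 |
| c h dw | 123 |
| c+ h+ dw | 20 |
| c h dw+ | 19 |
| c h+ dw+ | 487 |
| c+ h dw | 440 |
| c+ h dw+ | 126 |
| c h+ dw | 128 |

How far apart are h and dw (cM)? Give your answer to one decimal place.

19.5 cM

The two most frequent reciprocal classes, c+ h dw and c h+ dw+, are the parental types, so the F1 was c+ h dw / c h+ dw+.
The two rarest classes, c+ h+ dw and c h dw+, are the double crossovers. Comparing them with the parentals, only the h allele has switched, so h is the middle locus and the order is dw – h – c.
Crossovers in the dw–h interval produce the single-crossover classes c+ h dw+ and c h+ dw (126 + 128 = 254) plus the double crossovers (39).
RF(dw–h) = (254 + 39) / 1500 = 293/1500 = 0.1953 → 19.5 cM.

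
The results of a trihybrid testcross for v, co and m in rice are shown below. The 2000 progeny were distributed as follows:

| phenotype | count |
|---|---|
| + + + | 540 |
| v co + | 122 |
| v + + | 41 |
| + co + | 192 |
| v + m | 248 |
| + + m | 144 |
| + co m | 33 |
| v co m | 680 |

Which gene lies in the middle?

v

The two most frequent reciprocal classes, + + + and v co m, are the parental types, so the F1 was + + + / v co m.
The two rarest classes, v + + and + co m, are the double crossovers. Comparing them with the parentals, only the v allele has switched, so v is the middle locus and the order is co – v – m.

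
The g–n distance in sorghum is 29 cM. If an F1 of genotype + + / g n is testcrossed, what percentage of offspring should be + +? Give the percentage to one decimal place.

A map distance of 29 cM corresponds to a recombination frequency of 0.290.
The F1 is + + / g n, so + + is a parental gamete class with expected frequency (1 − r)/2 = 0.710/2 = 0.3550.
That is 0.3550 = 35.5% of the progeny.

35.5%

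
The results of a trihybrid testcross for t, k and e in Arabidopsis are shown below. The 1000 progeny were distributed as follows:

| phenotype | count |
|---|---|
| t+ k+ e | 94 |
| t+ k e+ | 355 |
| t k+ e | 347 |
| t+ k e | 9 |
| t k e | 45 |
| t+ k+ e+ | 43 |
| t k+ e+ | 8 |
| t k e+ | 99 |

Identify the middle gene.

e

The two most frequent reciprocal classes, t+ k e+ and t k+ e, are the parental types, so the F1 was t+ k e+ / t k+ e.
The two rarest classes, t+ k e and t k+ e+, are the double crossovers. Comparing them with the parentals, only the e allele has switched, so e is the middle locus and the order is k – e – t.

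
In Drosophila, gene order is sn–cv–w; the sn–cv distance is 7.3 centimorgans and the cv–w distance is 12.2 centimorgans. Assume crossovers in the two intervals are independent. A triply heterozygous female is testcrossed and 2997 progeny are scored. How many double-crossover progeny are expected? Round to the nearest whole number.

Map distances give recombination frequencies of 0.073 and 0.122 for the two intervals.
With no interference, expected double-crossover frequency = 0.073 × 0.122 = 0.00891.
Expected number = 0.00891 × 2997 = 26.69 ≈ 27.

27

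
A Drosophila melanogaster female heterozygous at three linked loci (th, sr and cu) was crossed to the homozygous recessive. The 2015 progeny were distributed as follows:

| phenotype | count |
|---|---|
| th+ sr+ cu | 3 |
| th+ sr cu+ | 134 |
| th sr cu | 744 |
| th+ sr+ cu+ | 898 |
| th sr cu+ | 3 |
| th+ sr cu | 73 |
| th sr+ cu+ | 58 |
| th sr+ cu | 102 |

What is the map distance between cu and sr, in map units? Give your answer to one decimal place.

The two most frequent reciprocal classes, th+ sr+ cu+ and th sr cu, are the parental types, so the F1 was th+ sr+ cu+ / th sr cu.
The two rarest classes, th+ sr+ cu and th sr cu+, are the double crossovers. Comparing them with the parentals, only the cu allele has switched, so cu is the middle locus and the order is sr – cu – th.
Crossovers in the sr–cu interval produce the single-crossover classes th+ sr cu+ and th sr+ cu (134 + 102 = 236) plus the double crossovers (6).
RF(sr–cu) = (236 + 6) / 2015 = 242/2015 = 0.1201 → 12.0 map units.

12.0 map units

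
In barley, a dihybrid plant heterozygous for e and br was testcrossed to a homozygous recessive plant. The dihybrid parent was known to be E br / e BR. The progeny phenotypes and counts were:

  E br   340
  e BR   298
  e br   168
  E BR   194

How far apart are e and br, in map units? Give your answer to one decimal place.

The recombinant classes are E BR and e br: 194 + 168 = 362.
Recombination frequency = 362/1000 = 0.3620 ≈ 36.2%, i.e. 36.2 map units.

36.2 map units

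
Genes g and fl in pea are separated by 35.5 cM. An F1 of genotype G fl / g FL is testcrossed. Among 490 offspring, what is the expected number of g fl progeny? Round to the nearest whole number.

87

A map distance of 35.5 cM corresponds to a recombination frequency of 0.355.
The F1 is G fl / g FL, so g fl is a recombinant gamete class with expected frequency r/2 = 0.355/2 = 0.1775.
Expected number = 0.1775 × 490 = 86.97 ≈ 87.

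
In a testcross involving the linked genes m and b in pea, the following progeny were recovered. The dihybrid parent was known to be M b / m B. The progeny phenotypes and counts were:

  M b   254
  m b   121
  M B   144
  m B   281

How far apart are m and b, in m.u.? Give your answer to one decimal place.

33.1 m.u.

The recombinant classes are M B and m b: 144 + 121 = 265.
Recombination frequency = 265/800 = 0.3312 ≈ 33.1%, i.e. 33.1 m.u.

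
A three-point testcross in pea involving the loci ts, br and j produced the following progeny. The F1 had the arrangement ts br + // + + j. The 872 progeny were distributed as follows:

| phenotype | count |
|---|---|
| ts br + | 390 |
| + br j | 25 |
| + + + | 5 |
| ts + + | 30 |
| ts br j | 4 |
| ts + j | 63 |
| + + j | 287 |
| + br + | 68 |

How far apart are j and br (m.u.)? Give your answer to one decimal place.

The two rarest classes, ts br j and + + +, are the double crossovers. Comparing them with the parentals, only the j allele has switched, so j is the middle locus and the order is ts – j – br.
Crossovers in the j–br interval produce the single-crossover classes ts + + and + br j (30 + 25 = 55) plus the double crossovers (9).
RF(j–br) = (55 + 9) / 872 = 64/872 = 0.0734 → 7.3 m.u.

7.3 m.u.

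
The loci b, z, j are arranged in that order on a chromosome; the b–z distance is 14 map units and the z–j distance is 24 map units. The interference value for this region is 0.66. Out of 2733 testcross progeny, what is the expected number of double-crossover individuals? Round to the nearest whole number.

31

Map distances give recombination frequencies of 0.140 and 0.240 for the two intervals.
With interference 0.66 (so coincidence = 0.34), expected double-crossover frequency = 0.140 × 0.240 × 0.34 = 0.01142.
Expected number = 0.01142 × 2733 = 31.22 ≈ 31.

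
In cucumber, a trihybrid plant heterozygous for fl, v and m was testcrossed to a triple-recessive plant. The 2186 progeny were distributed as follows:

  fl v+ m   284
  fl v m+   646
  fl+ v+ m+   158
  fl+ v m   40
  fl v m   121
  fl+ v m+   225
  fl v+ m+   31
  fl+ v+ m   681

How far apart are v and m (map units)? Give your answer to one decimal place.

The two most frequent reciprocal classes, fl v m+ and fl+ v+ m, are the parental types, so the F1 was fl v m+ / fl+ v+ m.
The two rarest classes, fl v+ m+ and fl+ v m, are the double crossovers. Comparing them with the parentals, only the v allele has switched, so v is the middle locus and the order is m – v – fl.
Crossovers in the m–v interval produce the single-crossover classes fl v m and fl+ v+ m+ (121 + 158 = 279) plus the double crossovers (71).
RF(m–v) = (279 + 71) / 2186 = 350/2186 = 0.1601 → 16.0 map units.

16.0 map units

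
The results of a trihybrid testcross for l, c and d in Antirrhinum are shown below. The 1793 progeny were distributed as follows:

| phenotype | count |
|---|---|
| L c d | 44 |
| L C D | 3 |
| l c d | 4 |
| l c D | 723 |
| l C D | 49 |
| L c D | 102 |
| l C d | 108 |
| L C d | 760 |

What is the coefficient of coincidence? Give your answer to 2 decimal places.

0.58

The two most frequent reciprocal classes, l c D and L C d, are the parental types, so the F1 was l c D / L C d.
The two rarest classes, l c d and L C D, are the double crossovers. Comparing them with the parentals, only the d allele has switched, so d is the middle locus and the order is c – d – l.
c–d: (93 + 7)/1793 = 0.0558; d–l: (210 + 7)/1793 = 0.1210.
Expected DCO frequency = 0.0558 × 0.1210 ≈ 0.00675; observed = 7/1793 ≈ 0.00390.
Coefficient of coincidence = 0.00390/0.00675 ≈ 0.58.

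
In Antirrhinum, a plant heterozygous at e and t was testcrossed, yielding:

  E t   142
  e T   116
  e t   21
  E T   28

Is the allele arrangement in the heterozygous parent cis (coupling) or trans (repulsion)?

The two most frequent classes are E t (142) and e T (116); these are the parental (non-recombinant) types.
So the F1 carried E t on one chromosome and e T on the other — the recessive alleles are on opposite chromosomes (trans / repulsion).

trans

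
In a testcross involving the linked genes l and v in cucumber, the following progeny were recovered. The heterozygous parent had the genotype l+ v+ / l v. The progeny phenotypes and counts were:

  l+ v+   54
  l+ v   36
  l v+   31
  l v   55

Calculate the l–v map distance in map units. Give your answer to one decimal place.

The recombinant classes are l+ v and l v+: 36 + 31 = 67.
Recombination frequency = 67/176 = 0.3807 ≈ 38.1%, i.e. 38.1 map units.

38.1 map units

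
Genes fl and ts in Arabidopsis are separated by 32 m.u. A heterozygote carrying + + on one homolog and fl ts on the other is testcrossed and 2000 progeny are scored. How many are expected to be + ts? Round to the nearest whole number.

320

A map distance of 32 m.u. corresponds to a recombination frequency of 0.320.
The F1 is + + / fl ts, so + ts is a recombinant gamete class with expected frequency r/2 = 0.320/2 = 0.1600.
Expected number = 0.1600 × 2000 = 320.00 ≈ 320.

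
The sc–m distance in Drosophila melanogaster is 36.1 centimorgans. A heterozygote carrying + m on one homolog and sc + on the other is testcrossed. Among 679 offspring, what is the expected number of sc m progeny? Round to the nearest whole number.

123

A map distance of 36.1 centimorgans corresponds to a recombination frequency of 0.361.
The F1 is + m / sc +, so sc m is a recombinant gamete class with expected frequency r/2 = 0.361/2 = 0.1805.
Expected number = 0.1805 × 679 = 122.56 ≈ 123.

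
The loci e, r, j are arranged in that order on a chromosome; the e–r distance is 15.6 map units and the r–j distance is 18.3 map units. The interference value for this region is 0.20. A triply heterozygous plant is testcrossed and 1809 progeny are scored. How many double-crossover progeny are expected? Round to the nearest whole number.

41

Map distances give recombination frequencies of 0.156 and 0.183 for the two intervals.
With interference 0.20 (so coincidence = 0.80), expected double-crossover frequency = 0.156 × 0.183 × 0.80 = 0.02284.
Expected number = 0.02284 × 1809 = 41.31 ≈ 41.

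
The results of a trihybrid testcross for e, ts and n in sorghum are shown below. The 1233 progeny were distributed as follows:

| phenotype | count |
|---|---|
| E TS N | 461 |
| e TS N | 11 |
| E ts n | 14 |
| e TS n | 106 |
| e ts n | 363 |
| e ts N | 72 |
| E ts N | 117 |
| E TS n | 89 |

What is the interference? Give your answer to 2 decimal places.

The two most frequent reciprocal classes, e ts n and E TS N, are the parental types, so the F1 was e ts n / E TS N.
The two rarest classes, E ts n and e TS N, are the double crossovers. Comparing them with the parentals, only the e allele has switched, so e is the middle locus and the order is ts – e – n.
ts–e: (223 + 25)/1233 = 0.2011; e–n: (161 + 25)/1233 = 0.1509.
Expected DCO frequency = 0.2011 × 0.1509 ≈ 0.03035; observed = 25/1233 ≈ 0.02028.
Coefficient of coincidence = 0.02028/0.03035 ≈ 0.67; interference = 1 − 0.67 = 0.33.

0.33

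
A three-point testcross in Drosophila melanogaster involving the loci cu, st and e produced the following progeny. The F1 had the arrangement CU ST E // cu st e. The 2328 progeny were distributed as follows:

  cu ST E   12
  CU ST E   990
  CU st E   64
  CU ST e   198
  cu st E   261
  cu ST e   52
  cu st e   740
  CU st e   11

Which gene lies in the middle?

The two rarest classes, cu ST E and CU st e, are the double crossovers. Comparing them with the parentals, only the cu allele has switched, so cu is the middle locus and the order is e – cu – st.

cu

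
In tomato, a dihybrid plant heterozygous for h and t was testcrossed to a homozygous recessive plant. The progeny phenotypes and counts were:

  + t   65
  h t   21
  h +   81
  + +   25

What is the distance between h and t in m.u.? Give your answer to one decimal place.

The two most frequent classes, + t (65) and h + (81), are the parental types, so the F1 was + t / h +.
The recombinant classes are + + and h t: 25 + 21 = 46.
Recombination frequency = 46/192 = 0.2396 ≈ 24.0%, i.e. 24.0 m.u.

24.0 m.u.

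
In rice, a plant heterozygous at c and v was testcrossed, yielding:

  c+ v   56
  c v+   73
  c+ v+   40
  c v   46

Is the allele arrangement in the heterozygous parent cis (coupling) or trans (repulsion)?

trans

The two most frequent classes are c+ v (56) and c v+ (73); these are the parental (non-recombinant) types.
So the F1 carried c+ v on one chromosome and c v+ on the other — the recessive alleles are on opposite chromosomes (trans / repulsion).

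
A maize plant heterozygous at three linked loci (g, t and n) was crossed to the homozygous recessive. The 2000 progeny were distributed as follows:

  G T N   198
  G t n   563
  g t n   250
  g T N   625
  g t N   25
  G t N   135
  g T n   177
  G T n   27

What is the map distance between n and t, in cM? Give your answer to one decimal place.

The two most frequent reciprocal classes, G t n and g T N, are the parental types, so the F1 was G t n / g T N.
The two rarest classes, G T n and g t N, are the double crossovers. Comparing them with the parentals, only the t allele has switched, so t is the middle locus and the order is g – t – n.
Crossovers in the t–n interval produce the single-crossover classes G t N and g T n (135 + 177 = 312) plus the double crossovers (52).
RF(t–n) = (312 + 52) / 2000 = 364/2000 = 0.1820 → 18.2 cM.

18.2 cM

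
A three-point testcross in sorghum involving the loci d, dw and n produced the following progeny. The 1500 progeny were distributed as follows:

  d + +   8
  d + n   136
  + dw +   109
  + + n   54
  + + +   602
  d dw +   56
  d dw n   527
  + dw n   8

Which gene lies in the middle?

d

The two most frequent reciprocal classes, + + + and d dw n, are the parental types, so the F1 was + + + / d dw n.
The two rarest classes, d + + and + dw n, are the double crossovers. Comparing them with the parentals, only the d allele has switched, so d is the middle locus and the order is dw – d – n.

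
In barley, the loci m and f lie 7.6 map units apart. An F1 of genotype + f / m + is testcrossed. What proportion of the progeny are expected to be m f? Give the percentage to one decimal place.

3.8%

A map distance of 7.6 map units corresponds to a recombination frequency of 0.076.
The F1 is + f / m +, so m f is a recombinant gamete class with expected frequency r/2 = 0.076/2 = 0.0380.
That is 0.0380 = 3.8% of the progeny.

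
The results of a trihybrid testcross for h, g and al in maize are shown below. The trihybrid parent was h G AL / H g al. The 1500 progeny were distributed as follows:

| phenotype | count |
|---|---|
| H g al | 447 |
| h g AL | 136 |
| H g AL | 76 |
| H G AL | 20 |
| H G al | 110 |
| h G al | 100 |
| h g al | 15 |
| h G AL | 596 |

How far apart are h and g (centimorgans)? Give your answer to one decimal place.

The two rarest classes, H G AL and h g al, are the double crossovers. Comparing them with the parentals, only the h allele has switched, so h is the middle locus and the order is al – h – g.
Crossovers in the h–g interval produce the single-crossover classes h g AL and H G al (136 + 110 = 246) plus the double crossovers (35).
RF(h–g) = (246 + 35) / 1500 = 281/1500 = 0.1873 → 18.7 centimorgans.

18.7 centimorgans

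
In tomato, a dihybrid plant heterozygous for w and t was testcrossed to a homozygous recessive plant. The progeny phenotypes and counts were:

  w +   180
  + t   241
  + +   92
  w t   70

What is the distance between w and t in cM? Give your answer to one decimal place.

The two most frequent classes, + t (241) and w + (180), are the parental types, so the F1 was + t / w +.
The recombinant classes are + + and w t: 92 + 70 = 162.
Recombination frequency = 162/583 = 0.2779 ≈ 27.8%, i.e. 27.8 cM.

27.8 cM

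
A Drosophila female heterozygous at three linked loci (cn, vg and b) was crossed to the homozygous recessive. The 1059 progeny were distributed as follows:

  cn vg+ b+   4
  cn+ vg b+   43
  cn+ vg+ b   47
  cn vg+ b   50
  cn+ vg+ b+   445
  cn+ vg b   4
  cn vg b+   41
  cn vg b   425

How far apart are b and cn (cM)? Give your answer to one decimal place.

The two most frequent reciprocal classes, cn+ vg+ b+ and cn vg b, are the parental types, so the F1 was cn+ vg+ b+ / cn vg b.
The two rarest classes, cn vg+ b+ and cn+ vg b, are the double crossovers. Comparing them with the parentals, only the cn allele has switched, so cn is the middle locus and the order is vg – cn – b.
Crossovers in the cn–b interval produce the single-crossover classes cn+ vg+ b and cn vg b+ (47 + 41 = 88) plus the double crossovers (8).
RF(cn–b) = (88 + 8) / 1059 = 96/1059 = 0.0907 → 9.1 cM.

9.1 cM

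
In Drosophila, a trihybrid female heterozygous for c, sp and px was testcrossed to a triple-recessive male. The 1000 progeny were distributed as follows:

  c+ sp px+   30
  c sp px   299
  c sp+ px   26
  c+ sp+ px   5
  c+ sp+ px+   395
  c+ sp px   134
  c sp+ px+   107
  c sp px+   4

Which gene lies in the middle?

px

The two most frequent reciprocal classes, c+ sp+ px+ and c sp px, are the parental types, so the F1 was c+ sp+ px+ / c sp px.
The two rarest classes, c+ sp+ px and c sp px+, are the double crossovers. Comparing them with the parentals, only the px allele has switched, so px is the middle locus and the order is c – px – sp.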